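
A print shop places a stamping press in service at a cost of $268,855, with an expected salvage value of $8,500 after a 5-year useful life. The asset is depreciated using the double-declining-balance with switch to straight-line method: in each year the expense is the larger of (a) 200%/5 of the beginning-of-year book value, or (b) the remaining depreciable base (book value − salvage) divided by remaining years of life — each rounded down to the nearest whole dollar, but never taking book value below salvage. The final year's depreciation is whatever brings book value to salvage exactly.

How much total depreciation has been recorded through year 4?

$235,568

Depreciable base = $268,855 − $8,500 = $260,355.
Year 1: DB = ⌊$268,855 × 200%/5⌋ = $107,542; SL = ⌊$260,355/5⌋ = $52,071 → take DB $107,542. Book value $161,313.
Year 2: DB = ⌊$161,313 × 200%/5⌋ = $64,525; SL = ⌊$152,813/4⌋ = $38,203 → take DB $64,525. Book value $96,788.
Year 3: DB = ⌊$96,788 × 200%/5⌋ = $38,715; SL = ⌊$88,288/3⌋ = $29,429 → take DB $38,715. Book value $58,073.
Year 4: DB = ⌊$58,073 × 200%/5⌋ = $23,229; SL = ⌊$49,573/2⌋ = $24,786 → take SL $24,786. Book value $33,287.
Accumulated through year 4 = $268,855 − $33,287 = $235,568.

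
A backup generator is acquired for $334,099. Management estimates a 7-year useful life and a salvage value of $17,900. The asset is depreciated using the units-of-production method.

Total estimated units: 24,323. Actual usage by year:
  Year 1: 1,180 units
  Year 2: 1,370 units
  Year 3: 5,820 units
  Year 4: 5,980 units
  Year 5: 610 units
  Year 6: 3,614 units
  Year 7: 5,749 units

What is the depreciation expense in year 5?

$7,930

Depreciable base = $334,099 − $17,900 = $316,199.
Rate = $316,199 / 24,323 units = $13 per unit.
Year 1: 1,180 × $13 = $15,340. Book value $318,759.
Year 2: 1,370 × $13 = $17,810. Book value $300,949.
Year 3: 5,820 × $13 = $75,660. Book value $225,289.
Year 4: 5,980 × $13 = $77,740. Book value $147,549.
Year 5: 610 × $13 = $7,930. Book value $139,619.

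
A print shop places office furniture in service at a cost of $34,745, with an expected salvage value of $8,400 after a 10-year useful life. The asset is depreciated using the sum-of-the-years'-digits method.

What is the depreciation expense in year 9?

Depreciable base = $34,745 − $8,400 = $26,345.
Sum of the years' digits = 10+9+8+7+6+5+4+3+2+1 = 55.
Year 1: $26,345 × 10/55 = $4,790. Book value $29,955.
Year 2: $26,345 × 9/55 = $4,311. Book value $25,644.
Year 3: $26,345 × 8/55 = $3,832. Book value $21,812.
Year 4: $26,345 × 7/55 = $3,353. Book value $18,459.
Year 5: $26,345 × 6/55 = $2,874. Book value $15,585.
Year 6: $26,345 × 5/55 = $2,395. Book value $13,190.
Year 7: $26,345 × 4/55 = $1,916. Book value $11,274.
Year 8: $26,345 × 3/55 = $1,437. Book value $9,837.
Year 9: $26,345 × 2/55 = $958. Book value $8,879.

$958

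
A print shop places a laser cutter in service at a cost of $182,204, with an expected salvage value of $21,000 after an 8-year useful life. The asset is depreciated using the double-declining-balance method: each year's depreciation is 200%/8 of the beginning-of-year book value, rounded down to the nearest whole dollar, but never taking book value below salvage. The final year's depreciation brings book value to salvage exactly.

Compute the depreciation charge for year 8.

Depreciable base = $182,204 − $21,000 = $161,204.
Year 1: ⌊$182,204 × 200%/8⌋ = $45,551. Book value $136,653.
Year 2: ⌊$136,653 × 200%/8⌋ = $34,163. Book value $102,490.
Year 3: ⌊$102,490 × 200%/8⌋ = $25,622. Book value $76,868.
Year 4: ⌊$76,868 × 200%/8⌋ = $19,217. Book value $57,651.
Year 5: ⌊$57,651 × 200%/8⌋ = $14,412. Book value $43,239.
Year 6: ⌊$43,239 × 200%/8⌋ = $10,809. Book value $32,430.
Year 7: ⌊$32,430 × 200%/8⌋ = $8,107. Book value $24,323.
Year 8 (final): $24,323 − $21,000 = $3,323. Book value $21,000.

$3,323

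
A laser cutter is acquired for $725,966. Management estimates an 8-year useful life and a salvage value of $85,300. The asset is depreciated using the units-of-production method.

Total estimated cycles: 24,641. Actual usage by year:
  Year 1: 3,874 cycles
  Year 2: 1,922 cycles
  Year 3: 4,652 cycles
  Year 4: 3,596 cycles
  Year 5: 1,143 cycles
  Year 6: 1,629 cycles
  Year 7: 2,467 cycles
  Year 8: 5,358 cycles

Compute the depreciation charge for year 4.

$93,496

Depreciable base = $725,966 − $85,300 = $640,666.
Rate = $640,666 / 24,641 cycles = $26 per cycle.
Year 1: 3,874 × $26 = $100,724. Book value $625,242.
Year 2: 1,922 × $26 = $49,972. Book value $575,270.
Year 3: 4,652 × $26 = $120,952. Book value $454,318.
Year 4: 3,596 × $26 = $93,496. Book value $360,822.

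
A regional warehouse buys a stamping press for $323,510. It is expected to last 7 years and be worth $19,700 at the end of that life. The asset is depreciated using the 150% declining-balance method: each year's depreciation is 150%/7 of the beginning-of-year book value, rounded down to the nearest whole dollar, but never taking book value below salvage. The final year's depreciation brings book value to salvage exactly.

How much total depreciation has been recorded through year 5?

Depreciable base = $323,510 − $19,700 = $303,810.
Year 1: ⌊$323,510 × 150%/7⌋ = $69,323. Book value $254,187.
Year 2: ⌊$254,187 × 150%/7⌋ = $54,468. Book value $199,719.
Year 3: ⌊$199,719 × 150%/7⌋ = $42,796. Book value $156,923.
Year 4: ⌊$156,923 × 150%/7⌋ = $33,626. Book value $123,297.
Year 5: ⌊$123,297 × 150%/7⌋ = $26,420. Book value $96,877.
Accumulated through year 5 = $323,510 − $96,877 = $226,633.

$226,633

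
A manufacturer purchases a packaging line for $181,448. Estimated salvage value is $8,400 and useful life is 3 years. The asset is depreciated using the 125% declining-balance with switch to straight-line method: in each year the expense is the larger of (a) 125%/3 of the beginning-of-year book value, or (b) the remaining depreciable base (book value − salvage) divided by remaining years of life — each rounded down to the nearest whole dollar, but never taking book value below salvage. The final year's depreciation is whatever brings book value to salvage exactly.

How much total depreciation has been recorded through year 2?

Depreciable base = $181,448 − $8,400 = $173,048.
Year 1: DB = ⌊$181,448 × 125%/3⌋ = $75,603; SL = ⌊$173,048/3⌋ = $57,682 → take DB $75,603. Book value $105,845.
Year 2: DB = ⌊$105,845 × 125%/3⌋ = $44,102; SL = ⌊$97,445/2⌋ = $48,722 → take SL $48,722. Book value $57,123.
Accumulated through year 2 = $181,448 − $57,123 = $124,325.

$124,325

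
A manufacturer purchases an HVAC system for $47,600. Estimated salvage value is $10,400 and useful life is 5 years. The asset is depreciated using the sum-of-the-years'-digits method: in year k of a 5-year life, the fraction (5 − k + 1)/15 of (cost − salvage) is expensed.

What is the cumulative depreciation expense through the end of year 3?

Depreciable base = $47,600 − $10,400 = $37,200.
Sum of the years' digits = 5+4+3+2+1 = 15.
Year 1: $37,200 × 5/15 = $12,400. Book value $35,200.
Year 2: $37,200 × 4/15 = $9,920. Book value $25,280.
Year 3: $37,200 × 3/15 = $7,440. Book value $17,840.
Accumulated through year 3 = $47,600 − $17,840 = $29,760.

$29,760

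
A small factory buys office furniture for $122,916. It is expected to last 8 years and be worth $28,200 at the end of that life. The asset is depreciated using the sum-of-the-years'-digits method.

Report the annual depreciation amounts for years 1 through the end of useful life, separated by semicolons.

$21,048; $18,417; $15,786; $13,155; $10,524; $7,893; $5,262; $2,631

Depreciable base = $122,916 − $28,200 = $94,716.
Sum of the years' digits = 8+7+6+5+4+3+2+1 = 36.
Year 1: $94,716 × 8/36 = $21,048. Book value $101,868.
Year 2: $94,716 × 7/36 = $18,417. Book value $83,451.
Year 3: $94,716 × 6/36 = $15,786. Book value $67,665.
Year 4: $94,716 × 5/36 = $13,155. Book value $54,510.
Year 5: $94,716 × 4/36 = $10,524. Book value $43,986.
Year 6: $94,716 × 3/36 = $7,893. Book value $36,093.
Year 7: $94,716 × 2/36 = $5,262. Book value $30,831.
Year 8: $94,716 × 1/36 = $2,631. Book value $28,200.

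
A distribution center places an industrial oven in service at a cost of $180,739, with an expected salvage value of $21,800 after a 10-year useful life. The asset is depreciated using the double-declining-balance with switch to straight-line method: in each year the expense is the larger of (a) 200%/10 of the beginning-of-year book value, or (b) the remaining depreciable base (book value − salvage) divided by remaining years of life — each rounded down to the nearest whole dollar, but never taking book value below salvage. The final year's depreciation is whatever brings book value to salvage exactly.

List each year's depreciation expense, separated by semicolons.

Depreciable base = $180,739 − $21,800 = $158,939.
Year 1: DB = ⌊$180,739 × 200%/10⌋ = $36,147; SL = ⌊$158,939/10⌋ = $15,893 → take DB $36,147. Book value $144,592.
Year 2: DB = ⌊$144,592 × 200%/10⌋ = $28,918; SL = ⌊$122,792/9⌋ = $13,643 → take DB $28,918. Book value $115,674.
Year 3: DB = ⌊$115,674 × 200%/10⌋ = $23,134; SL = ⌊$93,874/8⌋ = $11,734 → take DB $23,134. Book value $92,540.
Year 4: DB = ⌊$92,540 × 200%/10⌋ = $18,508; SL = ⌊$70,740/7⌋ = $10,105 → take DB $18,508. Book value $74,032.
Year 5: DB = ⌊$74,032 × 200%/10⌋ = $14,806; SL = ⌊$52,232/6⌋ = $8,705 → take DB $14,806. Book value $59,226.
Year 6: DB = ⌊$59,226 × 200%/10⌋ = $11,845; SL = ⌊$37,426/5⌋ = $7,485 → take DB $11,845. Book value $47,381.
Year 7: DB = ⌊$47,381 × 200%/10⌋ = $9,476; SL = ⌊$25,581/4⌋ = $6,395 → take DB $9,476. Book value $37,905.
Year 8: DB = ⌊$37,905 × 200%/10⌋ = $7,581; SL = ⌊$16,105/3⌋ = $5,368 → take DB $7,581. Book value $30,324.
Year 9: DB = ⌊$30,324 × 200%/10⌋ = $6,064; SL = ⌊$8,524/2⌋ = $4,262 → take DB $6,064. Book value $24,260.
Year 10 (final): $24,260 − $21,800 = $2,460. Book value $21,800.

$36,147; $28,918; $23,134; $18,508; $14,806; $11,845; $9,476; $7,581; $6,064; $2,460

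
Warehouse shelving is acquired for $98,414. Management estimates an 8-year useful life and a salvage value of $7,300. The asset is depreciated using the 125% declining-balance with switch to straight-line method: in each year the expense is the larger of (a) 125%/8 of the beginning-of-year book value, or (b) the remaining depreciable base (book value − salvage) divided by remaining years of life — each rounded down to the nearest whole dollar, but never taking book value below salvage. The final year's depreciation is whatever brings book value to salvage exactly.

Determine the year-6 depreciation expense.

Depreciable base = $98,414 − $7,300 = $91,114.
Year 1: DB = ⌊$98,414 × 125%/8⌋ = $15,377; SL = ⌊$91,114/8⌋ = $11,389 → take DB $15,377. Book value $83,037.
Year 2: DB = ⌊$83,037 × 125%/8⌋ = $12,974; SL = ⌊$75,737/7⌋ = $10,819 → take DB $12,974. Book value $70,063.
Year 3: DB = ⌊$70,063 × 125%/8⌋ = $10,947; SL = ⌊$62,763/6⌋ = $10,460 → take DB $10,947. Book value $59,116.
Year 4: DB = ⌊$59,116 × 125%/8⌋ = $9,236; SL = ⌊$51,816/5⌋ = $10,363 → take SL $10,363. Book value $48,753.
Year 5: DB = ⌊$48,753 × 125%/8⌋ = $7,617; SL = ⌊$41,453/4⌋ = $10,363 → take SL $10,363. Book value $38,390.
Year 6: DB = ⌊$38,390 × 125%/8⌋ = $5,998; SL = ⌊$31,090/3⌋ = $10,363 → take SL $10,363. Book value $28,027.

$10,363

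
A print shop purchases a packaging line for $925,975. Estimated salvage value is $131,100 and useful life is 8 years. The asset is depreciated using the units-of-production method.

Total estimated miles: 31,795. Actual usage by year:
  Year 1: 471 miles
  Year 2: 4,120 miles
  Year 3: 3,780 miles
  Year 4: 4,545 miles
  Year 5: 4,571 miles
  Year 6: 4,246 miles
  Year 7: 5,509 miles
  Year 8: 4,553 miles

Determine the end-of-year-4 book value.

$603,075

Depreciable base = $925,975 − $131,100 = $794,875.
Rate = $794,875 / 31,795 miles = $25 per mile.
Year 1: 471 × $25 = $11,775. Book value $914,200.
Year 2: 4,120 × $25 = $103,000. Book value $811,200.
Year 3: 3,780 × $25 = $94,500. Book value $716,700.
Year 4: 4,545 × $25 = $113,625. Book value $603,075.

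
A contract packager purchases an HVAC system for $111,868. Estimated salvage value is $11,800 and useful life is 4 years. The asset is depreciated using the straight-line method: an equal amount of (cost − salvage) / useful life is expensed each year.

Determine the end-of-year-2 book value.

Depreciable base = $111,868 − $11,800 = $100,068.
Annual expense = $100,068 / 4 = $25,017.
End of year 1: book value $86,851.
End of year 2: book value $61,834.

$61,834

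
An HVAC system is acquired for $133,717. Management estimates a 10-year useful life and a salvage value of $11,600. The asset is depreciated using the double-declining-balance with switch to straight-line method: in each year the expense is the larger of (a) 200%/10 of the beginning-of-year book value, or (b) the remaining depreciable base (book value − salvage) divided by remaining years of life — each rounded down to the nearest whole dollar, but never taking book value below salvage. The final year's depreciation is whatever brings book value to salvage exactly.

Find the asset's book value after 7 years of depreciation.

$28,044

Depreciable base = $133,717 − $11,600 = $122,117.
Year 1: DB = ⌊$133,717 × 200%/10⌋ = $26,743; SL = ⌊$122,117/10⌋ = $12,211 → take DB $26,743. Book value $106,974.
Year 2: DB = ⌊$106,974 × 200%/10⌋ = $21,394; SL = ⌊$95,374/9⌋ = $10,597 → take DB $21,394. Book value $85,580.
Year 3: DB = ⌊$85,580 × 200%/10⌋ = $17,116; SL = ⌊$73,980/8⌋ = $9,247 → take DB $17,116. Book value $68,464.
Year 4: DB = ⌊$68,464 × 200%/10⌋ = $13,692; SL = ⌊$56,864/7⌋ = $8,123 → take DB $13,692. Book value $54,772.
Year 5: DB = ⌊$54,772 × 200%/10⌋ = $10,954; SL = ⌊$43,172/6⌋ = $7,195 → take DB $10,954. Book value $43,818.
Year 6: DB = ⌊$43,818 × 200%/10⌋ = $8,763; SL = ⌊$32,218/5⌋ = $6,443 → take DB $8,763. Book value $35,055.
Year 7: DB = ⌊$35,055 × 200%/10⌋ = $7,011; SL = ⌊$23,455/4⌋ = $5,863 → take DB $7,011. Book value $28,044.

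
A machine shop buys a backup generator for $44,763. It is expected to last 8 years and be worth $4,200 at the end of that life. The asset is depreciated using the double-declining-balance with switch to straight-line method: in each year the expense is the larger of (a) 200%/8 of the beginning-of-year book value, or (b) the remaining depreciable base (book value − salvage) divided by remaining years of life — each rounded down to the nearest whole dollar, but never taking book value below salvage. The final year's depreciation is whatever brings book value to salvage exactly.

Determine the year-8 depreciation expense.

Depreciable base = $44,763 − $4,200 = $40,563.
Year 1: DB = ⌊$44,763 × 200%/8⌋ = $11,190; SL = ⌊$40,563/8⌋ = $5,070 → take DB $11,190. Book value $33,573.
Year 2: DB = ⌊$33,573 × 200%/8⌋ = $8,393; SL = ⌊$29,373/7⌋ = $4,196 → take DB $8,393. Book value $25,180.
Year 3: DB = ⌊$25,180 × 200%/8⌋ = $6,295; SL = ⌊$20,980/6⌋ = $3,496 → take DB $6,295. Book value $18,885.
Year 4: DB = ⌊$18,885 × 200%/8⌋ = $4,721; SL = ⌊$14,685/5⌋ = $2,937 → take DB $4,721. Book value $14,164.
Year 5: DB = ⌊$14,164 × 200%/8⌋ = $3,541; SL = ⌊$9,964/4⌋ = $2,491 → take DB $3,541. Book value $10,623.
Year 6: DB = ⌊$10,623 × 200%/8⌋ = $2,655; SL = ⌊$6,423/3⌋ = $2,141 → take DB $2,655. Book value $7,968.
Year 7: DB = ⌊$7,968 × 200%/8⌋ = $1,992; SL = ⌊$3,768/2⌋ = $1,884 → take DB $1,992. Book value $5,976.
Year 8 (final): $5,976 − $4,200 = $1,776. Book value $4,200.

$1,776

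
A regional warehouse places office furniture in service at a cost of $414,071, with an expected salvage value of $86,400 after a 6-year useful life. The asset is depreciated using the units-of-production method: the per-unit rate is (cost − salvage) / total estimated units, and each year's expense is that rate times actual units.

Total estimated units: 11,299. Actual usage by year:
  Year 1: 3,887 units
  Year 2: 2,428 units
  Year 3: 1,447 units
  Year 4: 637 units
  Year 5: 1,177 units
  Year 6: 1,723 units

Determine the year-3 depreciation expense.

$41,963

Depreciable base = $414,071 − $86,400 = $327,671.
Rate = $327,671 / 11,299 units = $29 per unit.
Year 1: 3,887 × $29 = $112,723. Book value $301,348.
Year 2: 2,428 × $29 = $70,412. Book value $230,936.
Year 3: 1,447 × $29 = $41,963. Book value $188,973.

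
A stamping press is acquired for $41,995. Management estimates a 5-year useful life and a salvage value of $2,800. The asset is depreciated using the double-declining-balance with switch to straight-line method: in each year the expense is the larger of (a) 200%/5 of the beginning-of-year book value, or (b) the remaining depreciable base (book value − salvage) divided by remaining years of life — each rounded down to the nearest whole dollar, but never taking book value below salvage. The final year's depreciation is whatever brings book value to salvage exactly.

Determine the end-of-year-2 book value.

Depreciable base = $41,995 − $2,800 = $39,195.
Year 1: DB = ⌊$41,995 × 200%/5⌋ = $16,798; SL = ⌊$39,195/5⌋ = $7,839 → take DB $16,798. Book value $25,197.
Year 2: DB = ⌊$25,197 × 200%/5⌋ = $10,078; SL = ⌊$22,397/4⌋ = $5,599 → take DB $10,078. Book value $15,119.

$15,119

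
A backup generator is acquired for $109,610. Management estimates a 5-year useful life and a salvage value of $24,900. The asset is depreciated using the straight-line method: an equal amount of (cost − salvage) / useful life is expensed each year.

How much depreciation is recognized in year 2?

Depreciable base = $109,610 − $24,900 = $84,710.
Annual expense = $84,710 / 5 = $16,942.

$16,942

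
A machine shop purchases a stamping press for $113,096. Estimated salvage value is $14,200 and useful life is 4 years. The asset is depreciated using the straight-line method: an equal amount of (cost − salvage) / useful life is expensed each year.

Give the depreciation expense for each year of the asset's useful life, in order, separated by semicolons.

Depreciable base = $113,096 − $14,200 = $98,896.
Annual expense = $98,896 / 4 = $24,724.
End of year 1: book value $88,372.
End of year 2: book value $63,648.
End of year 3: book value $38,924.
End of year 4: book value $14,200.

$24,724; $24,724; $24,724; $24,724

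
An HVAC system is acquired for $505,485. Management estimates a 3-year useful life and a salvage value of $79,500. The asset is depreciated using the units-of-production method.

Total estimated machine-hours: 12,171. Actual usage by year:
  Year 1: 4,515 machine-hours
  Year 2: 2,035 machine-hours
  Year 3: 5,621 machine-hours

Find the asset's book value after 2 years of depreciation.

$276,235

Depreciable base = $505,485 − $79,500 = $425,985.
Rate = $425,985 / 12,171 machine-hours = $35 per machine-hour.
Year 1: 4,515 × $35 = $158,025. Book value $347,460.
Year 2: 2,035 × $35 = $71,225. Book value $276,235.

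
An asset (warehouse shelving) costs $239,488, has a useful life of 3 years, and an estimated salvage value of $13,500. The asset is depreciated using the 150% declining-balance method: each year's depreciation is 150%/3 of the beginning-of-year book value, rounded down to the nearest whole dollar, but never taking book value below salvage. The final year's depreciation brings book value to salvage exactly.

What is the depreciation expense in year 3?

$46,372

Depreciable base = $239,488 − $13,500 = $225,988.
Year 1: ⌊$239,488 × 150%/3⌋ = $119,744. Book value $119,744.
Year 2: ⌊$119,744 × 150%/3⌋ = $59,872. Book value $59,872.
Year 3 (final): $59,872 − $13,500 = $46,372. Book value $13,500.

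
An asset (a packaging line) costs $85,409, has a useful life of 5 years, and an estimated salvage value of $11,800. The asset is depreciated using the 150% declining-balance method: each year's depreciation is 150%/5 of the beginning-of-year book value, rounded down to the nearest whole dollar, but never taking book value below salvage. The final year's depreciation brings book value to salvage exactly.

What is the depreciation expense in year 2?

Depreciable base = $85,409 − $11,800 = $73,609.
Year 1: ⌊$85,409 × 150%/5⌋ = $25,622. Book value $59,787.
Year 2: ⌊$59,787 × 150%/5⌋ = $17,936. Book value $41,851.

$17,936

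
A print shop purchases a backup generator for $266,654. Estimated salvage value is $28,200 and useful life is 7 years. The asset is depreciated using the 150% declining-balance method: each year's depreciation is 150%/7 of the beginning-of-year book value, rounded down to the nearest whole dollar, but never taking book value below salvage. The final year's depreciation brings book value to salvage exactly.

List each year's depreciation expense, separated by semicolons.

$57,140; $44,895; $35,275; $27,716; $21,777; $17,110; $34,541

Depreciable base = $266,654 − $28,200 = $238,454.
Year 1: ⌊$266,654 × 150%/7⌋ = $57,140. Book value $209,514.
Year 2: ⌊$209,514 × 150%/7⌋ = $44,895. Book value $164,619.
Year 3: ⌊$164,619 × 150%/7⌋ = $35,275. Book value $129,344.
Year 4: ⌊$129,344 × 150%/7⌋ = $27,716. Book value $101,628.
Year 5: ⌊$101,628 × 150%/7⌋ = $21,777. Book value $79,851.
Year 6: ⌊$79,851 × 150%/7⌋ = $17,110. Book value $62,741.
Year 7 (final): $62,741 − $28,200 = $34,541. Book value $28,200.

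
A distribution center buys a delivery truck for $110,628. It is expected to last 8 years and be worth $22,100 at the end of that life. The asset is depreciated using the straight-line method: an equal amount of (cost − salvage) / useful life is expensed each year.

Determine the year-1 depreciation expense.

Depreciable base = $110,628 − $22,100 = $88,528.
Annual expense = $88,528 / 8 = $11,066.

$11,066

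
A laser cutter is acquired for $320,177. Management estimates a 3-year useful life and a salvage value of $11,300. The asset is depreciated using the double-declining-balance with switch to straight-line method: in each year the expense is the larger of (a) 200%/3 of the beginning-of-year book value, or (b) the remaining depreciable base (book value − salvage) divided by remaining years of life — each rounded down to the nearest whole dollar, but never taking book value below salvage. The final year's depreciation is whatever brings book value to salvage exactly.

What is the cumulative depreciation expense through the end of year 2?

$284,601

Depreciable base = $320,177 − $11,300 = $308,877.
Year 1: DB = ⌊$320,177 × 200%/3⌋ = $213,451; SL = ⌊$308,877/3⌋ = $102,959 → take DB $213,451. Book value $106,726.
Year 2: DB = ⌊$106,726 × 200%/3⌋ = $71,150; SL = ⌊$95,426/2⌋ = $47,713 → take DB $71,150. Book value $35,576.
Accumulated through year 2 = $320,177 − $35,576 = $284,601.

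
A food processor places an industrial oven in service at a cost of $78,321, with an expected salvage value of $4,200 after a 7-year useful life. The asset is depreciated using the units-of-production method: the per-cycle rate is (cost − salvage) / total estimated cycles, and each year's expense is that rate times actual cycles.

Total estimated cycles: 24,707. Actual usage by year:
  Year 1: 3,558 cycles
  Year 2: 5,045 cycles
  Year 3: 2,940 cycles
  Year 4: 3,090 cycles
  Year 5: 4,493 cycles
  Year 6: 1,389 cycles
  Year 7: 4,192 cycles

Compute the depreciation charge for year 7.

Depreciable base = $78,321 − $4,200 = $74,121.
Rate = $74,121 / 24,707 cycles = $3 per cycle.
Year 1: 3,558 × $3 = $10,674. Book value $67,647.
Year 2: 5,045 × $3 = $15,135. Book value $52,512.
Year 3: 2,940 × $3 = $8,820. Book value $43,692.
Year 4: 3,090 × $3 = $9,270. Book value $34,422.
Year 5: 4,493 × $3 = $13,479. Book value $20,943.
Year 6: 1,389 × $3 = $4,167. Book value $16,776.
Year 7: 4,192 × $3 = $12,576. Book value $4,200.

$12,576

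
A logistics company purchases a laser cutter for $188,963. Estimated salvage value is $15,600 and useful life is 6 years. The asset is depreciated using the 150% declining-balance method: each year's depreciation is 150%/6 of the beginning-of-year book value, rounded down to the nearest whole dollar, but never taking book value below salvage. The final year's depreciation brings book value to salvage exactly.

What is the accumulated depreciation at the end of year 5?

$144,120

Depreciable base = $188,963 − $15,600 = $173,363.
Year 1: ⌊$188,963 × 150%/6⌋ = $47,240. Book value $141,723.
Year 2: ⌊$141,723 × 150%/6⌋ = $35,430. Book value $106,293.
Year 3: ⌊$106,293 × 150%/6⌋ = $26,573. Book value $79,720.
Year 4: ⌊$79,720 × 150%/6⌋ = $19,930. Book value $59,790.
Year 5: ⌊$59,790 × 150%/6⌋ = $14,947. Book value $44,843.
Accumulated through year 5 = $188,963 − $44,843 = $144,120.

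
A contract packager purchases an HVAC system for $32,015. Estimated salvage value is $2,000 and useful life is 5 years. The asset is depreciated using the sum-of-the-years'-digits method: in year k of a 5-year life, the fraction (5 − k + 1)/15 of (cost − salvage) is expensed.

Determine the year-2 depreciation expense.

Depreciable base = $32,015 − $2,000 = $30,015.
Sum of the years' digits = 5+4+3+2+1 = 15.
Year 1: $30,015 × 5/15 = $10,005. Book value $22,010.
Year 2: $30,015 × 4/15 = $8,004. Book value $14,006.

$8,004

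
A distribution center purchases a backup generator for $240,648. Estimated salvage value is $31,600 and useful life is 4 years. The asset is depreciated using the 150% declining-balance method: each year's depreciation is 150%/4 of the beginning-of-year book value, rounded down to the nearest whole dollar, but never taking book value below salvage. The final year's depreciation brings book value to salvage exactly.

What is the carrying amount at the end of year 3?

Depreciable base = $240,648 − $31,600 = $209,048.
Year 1: ⌊$240,648 × 150%/4⌋ = $90,243. Book value $150,405.
Year 2: ⌊$150,405 × 150%/4⌋ = $56,401. Book value $94,004.
Year 3: ⌊$94,004 × 150%/4⌋ = $35,251. Book value $58,753.

$58,753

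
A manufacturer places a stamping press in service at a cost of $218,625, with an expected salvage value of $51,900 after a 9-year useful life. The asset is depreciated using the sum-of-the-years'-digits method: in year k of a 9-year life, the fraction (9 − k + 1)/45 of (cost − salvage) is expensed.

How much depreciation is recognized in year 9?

$3,705

Depreciable base = $218,625 − $51,900 = $166,725.
Sum of the years' digits = 9+8+7+6+5+4+3+2+1 = 45.
Year 1: $166,725 × 9/45 = $33,345. Book value $185,280.
Year 2: $166,725 × 8/45 = $29,640. Book value $155,640.
Year 3: $166,725 × 7/45 = $25,935. Book value $129,705.
Year 4: $166,725 × 6/45 = $22,230. Book value $107,475.
Year 5: $166,725 × 5/45 = $18,525. Book value $88,950.
Year 6: $166,725 × 4/45 = $14,820. Book value $74,130.
Year 7: $166,725 × 3/45 = $11,115. Book value $63,015.
Year 8: $166,725 × 2/45 = $7,410. Book value $55,605.
Year 9: $166,725 × 1/45 = $3,705. Book value $51,900.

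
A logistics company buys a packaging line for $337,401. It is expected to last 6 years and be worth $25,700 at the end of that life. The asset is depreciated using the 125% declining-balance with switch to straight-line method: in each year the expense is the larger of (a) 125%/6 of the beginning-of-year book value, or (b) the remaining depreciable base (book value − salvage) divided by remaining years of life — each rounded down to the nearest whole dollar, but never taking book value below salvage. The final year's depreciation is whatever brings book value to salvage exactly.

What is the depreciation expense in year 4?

Depreciable base = $337,401 − $25,700 = $311,701.
Year 1: DB = ⌊$337,401 × 125%/6⌋ = $70,291; SL = ⌊$311,701/6⌋ = $51,950 → take DB $70,291. Book value $267,110.
Year 2: DB = ⌊$267,110 × 125%/6⌋ = $55,647; SL = ⌊$241,410/5⌋ = $48,282 → take DB $55,647. Book value $211,463.
Year 3: DB = ⌊$211,463 × 125%/6⌋ = $44,054; SL = ⌊$185,763/4⌋ = $46,440 → take SL $46,440. Book value $165,023.
Year 4: DB = ⌊$165,023 × 125%/6⌋ = $34,379; SL = ⌊$139,323/3⌋ = $46,441 → take SL $46,441. Book value $118,582.

$46,441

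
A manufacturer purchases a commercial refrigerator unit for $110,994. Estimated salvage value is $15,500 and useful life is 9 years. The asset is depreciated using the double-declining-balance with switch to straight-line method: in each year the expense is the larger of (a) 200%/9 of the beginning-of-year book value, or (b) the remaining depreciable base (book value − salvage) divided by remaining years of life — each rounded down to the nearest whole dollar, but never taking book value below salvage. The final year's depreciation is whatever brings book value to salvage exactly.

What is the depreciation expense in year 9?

$0

Depreciable base = $110,994 − $15,500 = $95,494.
Year 1: DB = ⌊$110,994 × 200%/9⌋ = $24,665; SL = ⌊$95,494/9⌋ = $10,610 → take DB $24,665. Book value $86,329.
Year 2: DB = ⌊$86,329 × 200%/9⌋ = $19,184; SL = ⌊$70,829/8⌋ = $8,853 → take DB $19,184. Book value $67,145.
Year 3: DB = ⌊$67,145 × 200%/9⌋ = $14,921; SL = ⌊$51,645/7⌋ = $7,377 → take DB $14,921. Book value $52,224.
Year 4: DB = ⌊$52,224 × 200%/9⌋ = $11,605; SL = ⌊$36,724/6⌋ = $6,120 → take DB $11,605. Book value $40,619.
Year 5: DB = ⌊$40,619 × 200%/9⌋ = $9,026; SL = ⌊$25,119/5⌋ = $5,023 → take DB $9,026. Book value $31,593.
Year 6: DB = ⌊$31,593 × 200%/9⌋ = $7,020; SL = ⌊$16,093/4⌋ = $4,023 → take DB $7,020. Book value $24,573.
Year 7: DB = ⌊$24,573 × 200%/9⌋ = $5,460; SL = ⌊$9,073/3⌋ = $3,024 → take DB $5,460. Book value $19,113.
Year 8: DB = ⌊$19,113 × 200%/9⌋ = $4,247; SL = ⌊$3,613/2⌋ = $1,806 → take DB $4,247, capped at $3,613. Book value $15,500.
Year 9 (final): $15,500 − $15,500 = $0. Book value $15,500.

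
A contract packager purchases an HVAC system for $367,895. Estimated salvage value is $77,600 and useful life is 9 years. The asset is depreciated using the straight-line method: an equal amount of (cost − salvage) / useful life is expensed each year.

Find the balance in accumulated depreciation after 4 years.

$129,020

Depreciable base = $367,895 − $77,600 = $290,295.
Annual expense = $290,295 / 9 = $32,255.
End of year 1: book value $335,640.
End of year 2: book value $303,385.
End of year 3: book value $271,130.
End of year 4: book value $238,875.
Accumulated through year 4 = $367,895 − $238,875 = $129,020.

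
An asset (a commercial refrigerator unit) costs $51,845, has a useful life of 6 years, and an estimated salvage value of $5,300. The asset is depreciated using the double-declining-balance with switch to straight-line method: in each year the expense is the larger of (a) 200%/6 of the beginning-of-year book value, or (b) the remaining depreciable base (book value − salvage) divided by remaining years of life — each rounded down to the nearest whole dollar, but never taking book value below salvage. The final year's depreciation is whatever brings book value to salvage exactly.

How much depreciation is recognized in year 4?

$5,120

Depreciable base = $51,845 − $5,300 = $46,545.
Year 1: DB = ⌊$51,845 × 200%/6⌋ = $17,281; SL = ⌊$46,545/6⌋ = $7,757 → take DB $17,281. Book value $34,564.
Year 2: DB = ⌊$34,564 × 200%/6⌋ = $11,521; SL = ⌊$29,264/5⌋ = $5,852 → take DB $11,521. Book value $23,043.
Year 3: DB = ⌊$23,043 × 200%/6⌋ = $7,681; SL = ⌊$17,743/4⌋ = $4,435 → take DB $7,681. Book value $15,362.
Year 4: DB = ⌊$15,362 × 200%/6⌋ = $5,120; SL = ⌊$10,062/3⌋ = $3,354 → take DB $5,120. Book value $10,242.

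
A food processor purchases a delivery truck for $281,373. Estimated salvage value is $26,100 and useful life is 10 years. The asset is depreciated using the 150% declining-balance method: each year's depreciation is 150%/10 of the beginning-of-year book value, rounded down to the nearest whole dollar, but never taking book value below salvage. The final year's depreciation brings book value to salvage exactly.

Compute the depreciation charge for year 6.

Depreciable base = $281,373 − $26,100 = $255,273.
Year 1: ⌊$281,373 × 150%/10⌋ = $42,205. Book value $239,168.
Year 2: ⌊$239,168 × 150%/10⌋ = $35,875. Book value $203,293.
Year 3: ⌊$203,293 × 150%/10⌋ = $30,493. Book value $172,800.
Year 4: ⌊$172,800 × 150%/10⌋ = $25,920. Book value $146,880.
Year 5: ⌊$146,880 × 150%/10⌋ = $22,032. Book value $124,848.
Year 6: ⌊$124,848 × 150%/10⌋ = $18,727. Book value $106,121.

$18,727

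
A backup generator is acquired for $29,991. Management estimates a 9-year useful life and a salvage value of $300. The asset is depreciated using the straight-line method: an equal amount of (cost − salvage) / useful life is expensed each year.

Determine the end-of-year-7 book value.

Depreciable base = $29,991 − $300 = $29,691.
Annual expense = $29,691 / 9 = $3,299.
End of year 1: book value $26,692.
End of year 2: book value $23,393.
End of year 3: book value $20,094.
End of year 4: book value $16,795.
End of year 5: book value $13,496.
End of year 6: book value $10,197.
End of year 7: book value $6,898.

$6,898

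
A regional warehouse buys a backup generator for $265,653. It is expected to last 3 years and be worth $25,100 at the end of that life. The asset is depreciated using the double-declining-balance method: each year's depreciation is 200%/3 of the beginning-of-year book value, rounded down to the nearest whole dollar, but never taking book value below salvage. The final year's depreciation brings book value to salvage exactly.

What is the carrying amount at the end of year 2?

$29,517

Depreciable base = $265,653 − $25,100 = $240,553.
Year 1: ⌊$265,653 × 200%/3⌋ = $177,102. Book value $88,551.
Year 2: ⌊$88,551 × 200%/3⌋ = $59,034. Book value $29,517.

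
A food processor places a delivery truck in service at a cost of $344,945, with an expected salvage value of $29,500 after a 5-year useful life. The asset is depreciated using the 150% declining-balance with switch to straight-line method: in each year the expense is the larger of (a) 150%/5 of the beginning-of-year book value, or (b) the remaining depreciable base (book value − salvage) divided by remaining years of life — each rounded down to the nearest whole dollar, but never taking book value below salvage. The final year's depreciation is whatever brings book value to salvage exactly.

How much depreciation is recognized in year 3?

Depreciable base = $344,945 − $29,500 = $315,445.
Year 1: DB = ⌊$344,945 × 150%/5⌋ = $103,483; SL = ⌊$315,445/5⌋ = $63,089 → take DB $103,483. Book value $241,462.
Year 2: DB = ⌊$241,462 × 150%/5⌋ = $72,438; SL = ⌊$211,962/4⌋ = $52,990 → take DB $72,438. Book value $169,024.
Year 3: DB = ⌊$169,024 × 150%/5⌋ = $50,707; SL = ⌊$139,524/3⌋ = $46,508 → take DB $50,707. Book value $118,317.

$50,707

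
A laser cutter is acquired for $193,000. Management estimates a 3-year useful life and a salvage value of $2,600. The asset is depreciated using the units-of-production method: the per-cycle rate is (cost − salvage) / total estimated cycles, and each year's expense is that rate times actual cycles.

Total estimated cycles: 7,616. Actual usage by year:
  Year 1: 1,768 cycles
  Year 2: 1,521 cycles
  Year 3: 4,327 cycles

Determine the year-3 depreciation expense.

$108,175

Depreciable base = $193,000 − $2,600 = $190,400.
Rate = $190,400 / 7,616 cycles = $25 per cycle.
Year 1: 1,768 × $25 = $44,200. Book value $148,800.
Year 2: 1,521 × $25 = $38,025. Book value $110,775.
Year 3: 4,327 × $25 = $108,175. Book value $2,600.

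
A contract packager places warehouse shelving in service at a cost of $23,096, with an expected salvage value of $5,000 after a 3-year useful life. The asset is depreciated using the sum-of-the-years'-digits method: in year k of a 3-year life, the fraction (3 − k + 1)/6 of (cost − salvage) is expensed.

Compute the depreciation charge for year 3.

$3,016

Depreciable base = $23,096 − $5,000 = $18,096.
Sum of the years' digits = 3+2+1 = 6.
Year 1: $18,096 × 3/6 = $9,048. Book value $14,048.
Year 2: $18,096 × 2/6 = $6,032. Book value $8,016.
Year 3: $18,096 × 1/6 = $3,016. Book value $5,000.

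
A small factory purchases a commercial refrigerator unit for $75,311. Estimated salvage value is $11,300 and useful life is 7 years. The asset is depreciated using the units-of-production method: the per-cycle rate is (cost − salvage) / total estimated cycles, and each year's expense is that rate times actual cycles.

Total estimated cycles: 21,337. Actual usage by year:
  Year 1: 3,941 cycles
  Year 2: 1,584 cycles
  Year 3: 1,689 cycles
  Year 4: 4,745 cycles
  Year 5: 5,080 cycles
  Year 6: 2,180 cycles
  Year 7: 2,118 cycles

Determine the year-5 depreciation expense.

Depreciable base = $75,311 − $11,300 = $64,011.
Rate = $64,011 / 21,337 cycles = $3 per cycle.
Year 1: 3,941 × $3 = $11,823. Book value $63,488.
Year 2: 1,584 × $3 = $4,752. Book value $58,736.
Year 3: 1,689 × $3 = $5,067. Book value $53,669.
Year 4: 4,745 × $3 = $14,235. Book value $39,434.
Year 5: 5,080 × $3 = $15,240. Book value $24,194.

$15,240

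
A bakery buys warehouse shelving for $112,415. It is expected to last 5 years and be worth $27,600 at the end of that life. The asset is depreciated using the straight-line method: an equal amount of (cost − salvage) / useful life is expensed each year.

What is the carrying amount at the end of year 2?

$78,489

Depreciable base = $112,415 − $27,600 = $84,815.
Annual expense = $84,815 / 5 = $16,963.
End of year 1: book value $95,452.
End of year 2: book value $78,489.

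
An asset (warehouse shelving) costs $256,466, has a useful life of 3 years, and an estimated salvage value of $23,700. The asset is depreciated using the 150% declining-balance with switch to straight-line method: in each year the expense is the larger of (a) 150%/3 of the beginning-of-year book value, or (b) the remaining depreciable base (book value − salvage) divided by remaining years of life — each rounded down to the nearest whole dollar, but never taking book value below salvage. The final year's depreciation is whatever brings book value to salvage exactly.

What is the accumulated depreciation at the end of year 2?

Depreciable base = $256,466 − $23,700 = $232,766.
Year 1: DB = ⌊$256,466 × 150%/3⌋ = $128,233; SL = ⌊$232,766/3⌋ = $77,588 → take DB $128,233. Book value $128,233.
Year 2: DB = ⌊$128,233 × 150%/3⌋ = $64,116; SL = ⌊$104,533/2⌋ = $52,266 → take DB $64,116. Book value $64,117.
Accumulated through year 2 = $256,466 − $64,117 = $192,349.

$192,349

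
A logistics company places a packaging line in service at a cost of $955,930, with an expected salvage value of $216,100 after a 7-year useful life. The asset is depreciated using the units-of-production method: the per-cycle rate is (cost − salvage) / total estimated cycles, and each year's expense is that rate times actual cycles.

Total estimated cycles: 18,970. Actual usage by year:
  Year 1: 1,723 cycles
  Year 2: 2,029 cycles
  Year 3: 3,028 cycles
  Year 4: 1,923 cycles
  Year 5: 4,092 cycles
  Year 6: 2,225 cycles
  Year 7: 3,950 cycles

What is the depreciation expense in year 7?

Depreciable base = $955,930 − $216,100 = $739,830.
Rate = $739,830 / 18,970 cycles = $39 per cycle.
Year 1: 1,723 × $39 = $67,197. Book value $888,733.
Year 2: 2,029 × $39 = $79,131. Book value $809,602.
Year 3: 3,028 × $39 = $118,092. Book value $691,510.
Year 4: 1,923 × $39 = $74,997. Book value $616,513.
Year 5: 4,092 × $39 = $159,588. Book value $456,925.
Year 6: 2,225 × $39 = $86,775. Book value $370,150.
Year 7: 3,950 × $39 = $154,050. Book value $216,100.

$154,050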